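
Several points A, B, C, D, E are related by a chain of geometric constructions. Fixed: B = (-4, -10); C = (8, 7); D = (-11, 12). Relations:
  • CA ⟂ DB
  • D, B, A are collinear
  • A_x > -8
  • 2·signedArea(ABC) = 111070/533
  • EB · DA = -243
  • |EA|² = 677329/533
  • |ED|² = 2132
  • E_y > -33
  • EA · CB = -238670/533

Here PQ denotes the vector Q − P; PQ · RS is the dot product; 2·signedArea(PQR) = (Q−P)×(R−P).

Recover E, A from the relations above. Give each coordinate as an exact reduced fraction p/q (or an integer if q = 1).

1. A_x = -4162/533  [D, B, A are collinear ∩ CA ⟂ DB]
2. A_y = 1050/533  [D, B, A are collinear ∩ CA ⟂ DB]
   → A = (-4162/533, 1050/533)
3. E_x = 3  [EB · DA = -243 ∩ EA · CB = -238670/533]
4. E_y = -32  [EB · DA = -243 ∩ EA · CB = -238670/533]
   → E = (3, -32)

A = (-4162/533, 1050/533)
E = (3, -32)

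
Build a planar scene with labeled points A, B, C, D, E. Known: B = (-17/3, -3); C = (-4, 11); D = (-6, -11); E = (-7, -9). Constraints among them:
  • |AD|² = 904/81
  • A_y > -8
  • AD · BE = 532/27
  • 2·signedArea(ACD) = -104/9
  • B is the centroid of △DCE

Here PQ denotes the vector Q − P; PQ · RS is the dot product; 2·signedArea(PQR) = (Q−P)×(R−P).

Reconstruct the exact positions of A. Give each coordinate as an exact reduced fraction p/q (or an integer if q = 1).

A = (-56/9, -23/3)

1. A_x = -56/9  [AD · BE = 532/27 ∩ 2·signedArea(ACD) = -104/9]
2. A_y = -23/3  [AD · BE = 532/27 ∩ 2·signedArea(ACD) = -104/9]
   → A = (-56/9, -23/3)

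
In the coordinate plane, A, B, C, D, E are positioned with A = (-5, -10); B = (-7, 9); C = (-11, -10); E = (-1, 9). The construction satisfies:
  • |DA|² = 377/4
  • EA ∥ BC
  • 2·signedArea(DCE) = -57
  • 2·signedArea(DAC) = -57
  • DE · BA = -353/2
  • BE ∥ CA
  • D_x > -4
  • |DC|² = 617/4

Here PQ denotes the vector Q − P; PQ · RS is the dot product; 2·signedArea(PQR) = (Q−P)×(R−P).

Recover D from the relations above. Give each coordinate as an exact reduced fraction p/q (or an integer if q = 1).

1. D_x = -3  [2·signedArea(DAC) = -57 ∩ 2·signedArea(DCE) = -57]
2. D_y = -1/2  [2·signedArea(DAC) = -57 ∩ 2·signedArea(DCE) = -57]
   → D = (-3, -1/2)

D = (-3, -1/2)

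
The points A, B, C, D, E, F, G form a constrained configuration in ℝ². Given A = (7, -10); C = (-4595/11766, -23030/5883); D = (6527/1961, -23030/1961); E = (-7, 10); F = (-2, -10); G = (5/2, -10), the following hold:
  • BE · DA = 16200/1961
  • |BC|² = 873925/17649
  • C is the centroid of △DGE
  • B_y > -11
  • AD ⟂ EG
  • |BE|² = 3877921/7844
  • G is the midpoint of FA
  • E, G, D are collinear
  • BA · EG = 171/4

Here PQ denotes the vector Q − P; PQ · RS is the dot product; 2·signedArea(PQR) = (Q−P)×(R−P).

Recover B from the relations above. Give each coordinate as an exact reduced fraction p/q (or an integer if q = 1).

B = (2605/3922, -21320/1961)

1. B_x = 2605/3922  [BE · DA = 16200/1961 ∩ BA · EG = 171/4]
2. B_y = -21320/1961  [BE · DA = 16200/1961 ∩ BA · EG = 171/4]
   → B = (2605/3922, -21320/1961)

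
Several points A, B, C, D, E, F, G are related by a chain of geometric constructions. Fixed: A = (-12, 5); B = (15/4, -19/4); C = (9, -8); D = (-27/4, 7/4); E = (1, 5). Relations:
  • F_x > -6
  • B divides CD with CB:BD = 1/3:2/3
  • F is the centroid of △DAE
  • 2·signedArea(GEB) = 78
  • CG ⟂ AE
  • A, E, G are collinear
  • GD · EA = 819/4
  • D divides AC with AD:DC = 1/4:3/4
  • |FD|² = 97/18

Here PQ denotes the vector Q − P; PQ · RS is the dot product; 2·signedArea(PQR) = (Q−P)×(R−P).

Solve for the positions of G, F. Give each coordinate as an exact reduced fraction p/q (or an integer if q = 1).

F = (-71/12, 47/12)
G = (9, 5)

1. G_x = 9  [A, E, G are collinear ∩ CG ⟂ AE]
2. G_y = 5  [A, E, G are collinear ∩ CG ⟂ AE]
   → G = (9, 5)
3. F_x = -71/12  [F is the centroid of △DAE]
4. F_y = 47/12  [F is the centroid of △DAE]
   → F = (-71/12, 47/12)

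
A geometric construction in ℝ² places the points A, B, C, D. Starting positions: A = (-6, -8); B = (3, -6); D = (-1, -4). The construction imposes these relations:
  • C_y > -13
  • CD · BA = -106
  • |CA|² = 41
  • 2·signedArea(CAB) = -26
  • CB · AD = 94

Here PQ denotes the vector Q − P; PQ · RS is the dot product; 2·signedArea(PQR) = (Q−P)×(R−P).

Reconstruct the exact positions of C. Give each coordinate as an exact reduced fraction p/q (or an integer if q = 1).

C = (-11, -12)

1. C_x = -11  [2·signedArea(CAB) = -26 ∩ CB · AD = 94]
2. C_y = -12  [2·signedArea(CAB) = -26 ∩ CB · AD = 94]
   → C = (-11, -12)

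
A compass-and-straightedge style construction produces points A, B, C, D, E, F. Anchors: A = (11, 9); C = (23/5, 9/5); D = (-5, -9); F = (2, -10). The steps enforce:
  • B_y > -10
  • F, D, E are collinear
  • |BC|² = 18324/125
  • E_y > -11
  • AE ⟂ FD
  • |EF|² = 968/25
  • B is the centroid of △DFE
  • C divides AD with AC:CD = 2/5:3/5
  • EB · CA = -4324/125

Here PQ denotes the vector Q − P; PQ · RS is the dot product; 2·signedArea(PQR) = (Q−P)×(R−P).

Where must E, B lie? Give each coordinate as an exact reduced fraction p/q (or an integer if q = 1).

1. E_x = 204/25  [F, D, E are collinear ∩ AE ⟂ FD]
2. E_y = -272/25  [F, D, E are collinear ∩ AE ⟂ FD]
   → E = (204/25, -272/25)
3. B_x = 43/25  [B is the centroid of △DFE]
4. B_y = -249/25  [B is the centroid of △DFE]
   → B = (43/25, -249/25)

B = (43/25, -249/25)
E = (204/25, -272/25)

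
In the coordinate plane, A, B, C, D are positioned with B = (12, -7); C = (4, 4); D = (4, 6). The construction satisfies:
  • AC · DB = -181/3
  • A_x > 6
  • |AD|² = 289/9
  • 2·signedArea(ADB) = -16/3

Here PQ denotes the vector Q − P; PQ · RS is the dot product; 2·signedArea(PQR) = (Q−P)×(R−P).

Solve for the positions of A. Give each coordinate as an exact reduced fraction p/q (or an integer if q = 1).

A = (20/3, 1)

1. A_x = 20/3  [2·signedArea(ADB) = -16/3 ∩ AC · DB = -181/3]
2. A_y = 1  [2·signedArea(ADB) = -16/3 ∩ AC · DB = -181/3]
   → A = (20/3, 1)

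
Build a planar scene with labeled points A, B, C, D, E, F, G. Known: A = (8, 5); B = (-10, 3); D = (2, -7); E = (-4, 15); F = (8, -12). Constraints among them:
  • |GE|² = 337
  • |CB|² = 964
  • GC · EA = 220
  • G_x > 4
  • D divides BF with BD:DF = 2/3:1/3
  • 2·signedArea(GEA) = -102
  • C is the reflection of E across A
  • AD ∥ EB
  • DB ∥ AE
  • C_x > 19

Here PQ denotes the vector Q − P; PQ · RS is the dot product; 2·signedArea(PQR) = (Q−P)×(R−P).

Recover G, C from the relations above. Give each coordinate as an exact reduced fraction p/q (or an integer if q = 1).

C = (20, -5)
G = (5, -1)

1. G_x = 5  [line 10·x + 12·y + -38 = 0 ∩ |GE|² = 337]
2. G_y = -1  [line 10·x + 12·y + -38 = 0 ∩ |GE|² = 337]
   → G = (5, -1)
3. C_x = 20  [GC · EA = 220 ∩ C is the reflection of E across A]
4. C_y = -5  [GC · EA = 220 ∩ C is the reflection of E across A]
   → C = (20, -5)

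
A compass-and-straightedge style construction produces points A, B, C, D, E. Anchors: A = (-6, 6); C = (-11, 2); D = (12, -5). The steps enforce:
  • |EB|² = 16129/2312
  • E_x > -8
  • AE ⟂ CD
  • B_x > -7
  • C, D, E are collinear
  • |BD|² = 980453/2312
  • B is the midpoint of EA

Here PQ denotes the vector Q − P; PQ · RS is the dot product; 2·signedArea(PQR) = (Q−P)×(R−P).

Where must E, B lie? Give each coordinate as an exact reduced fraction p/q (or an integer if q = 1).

B = (-7825/1156, 4015/1156)
E = (-4357/578, 547/578)

1. E_x = -4357/578  [C, D, E are collinear ∩ AE ⟂ CD]
2. E_y = 547/578  [C, D, E are collinear ∩ AE ⟂ CD]
   → E = (-4357/578, 547/578)
3. B_x = -7825/1156  [B is the midpoint of EA]
4. B_y = 4015/1156  [B is the midpoint of EA]
   → B = (-7825/1156, 4015/1156)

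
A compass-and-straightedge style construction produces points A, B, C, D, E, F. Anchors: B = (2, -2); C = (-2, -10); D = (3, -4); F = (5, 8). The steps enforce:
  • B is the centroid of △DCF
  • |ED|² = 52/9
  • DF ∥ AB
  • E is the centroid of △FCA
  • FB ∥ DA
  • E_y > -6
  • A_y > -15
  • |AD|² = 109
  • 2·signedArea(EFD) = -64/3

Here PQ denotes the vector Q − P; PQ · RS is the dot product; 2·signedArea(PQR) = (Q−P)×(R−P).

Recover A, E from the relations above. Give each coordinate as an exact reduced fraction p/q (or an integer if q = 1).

1. A_x = 0  [DF ∥ AB ∩ FB ∥ DA]
2. A_y = -14  [DF ∥ AB ∩ FB ∥ DA]
   → A = (0, -14)
3. E_x = 1  [E is the centroid of △FCA]
4. E_y = -16/3  [E is the centroid of △FCA]
   → E = (1, -16/3)

A = (0, -14)
E = (1, -16/3)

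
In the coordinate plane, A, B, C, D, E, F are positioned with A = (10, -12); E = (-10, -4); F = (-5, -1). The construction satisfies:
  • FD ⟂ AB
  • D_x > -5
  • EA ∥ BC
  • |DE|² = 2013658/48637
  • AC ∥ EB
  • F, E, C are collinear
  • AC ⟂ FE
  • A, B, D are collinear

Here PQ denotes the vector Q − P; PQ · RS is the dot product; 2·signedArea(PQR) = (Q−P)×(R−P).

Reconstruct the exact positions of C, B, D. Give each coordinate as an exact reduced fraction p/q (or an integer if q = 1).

B = (-320/17, 182/17)
C = (20/17, 46/17)
D = (-223885/48637, -24137/48637)

1. C_x = 20/17  [F, E, C are collinear ∩ AC ⟂ FE]
2. C_y = 46/17  [F, E, C are collinear ∩ AC ⟂ FE]
   → C = (20/17, 46/17)
3. B_x = -320/17  [EA ∥ BC ∩ AC ∥ EB]
4. B_y = 182/17  [EA ∥ BC ∩ AC ∥ EB]
   → B = (-320/17, 182/17)
5. D_x = -223885/48637  [A, B, D are collinear ∩ FD ⟂ AB]
6. D_y = -24137/48637  [A, B, D are collinear ∩ FD ⟂ AB]
   → D = (-223885/48637, -24137/48637)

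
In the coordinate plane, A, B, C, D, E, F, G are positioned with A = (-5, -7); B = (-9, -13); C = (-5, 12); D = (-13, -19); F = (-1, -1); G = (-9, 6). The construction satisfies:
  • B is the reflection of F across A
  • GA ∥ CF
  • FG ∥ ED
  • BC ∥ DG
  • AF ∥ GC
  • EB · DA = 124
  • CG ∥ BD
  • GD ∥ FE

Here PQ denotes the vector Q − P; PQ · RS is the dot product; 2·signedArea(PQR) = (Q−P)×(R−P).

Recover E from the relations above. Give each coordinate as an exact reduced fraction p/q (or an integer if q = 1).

1. E_x = -5  [FG ∥ ED ∩ GD ∥ FE]
2. E_y = -26  [FG ∥ ED ∩ GD ∥ FE]
   → E = (-5, -26)

E = (-5, -26)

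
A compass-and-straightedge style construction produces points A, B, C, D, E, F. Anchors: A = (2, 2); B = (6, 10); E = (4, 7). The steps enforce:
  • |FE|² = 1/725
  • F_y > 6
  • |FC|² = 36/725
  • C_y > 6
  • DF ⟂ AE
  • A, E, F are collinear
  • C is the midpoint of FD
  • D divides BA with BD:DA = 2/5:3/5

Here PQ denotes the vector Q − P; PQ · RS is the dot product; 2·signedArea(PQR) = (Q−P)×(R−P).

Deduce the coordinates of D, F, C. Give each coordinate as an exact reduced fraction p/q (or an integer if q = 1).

1. D_x = 22/5  [D divides BA with BD:DA = 2/5:3/5]
2. D_y = 34/5  [D divides BA with BD:DA = 2/5:3/5]
   → D = (22/5, 34/5)
3. F_x = 578/145  [A, E, F are collinear ∩ DF ⟂ AE]
4. F_y = 202/29  [A, E, F are collinear ∩ DF ⟂ AE]
   → F = (578/145, 202/29)
5. C_x = 608/145  [C is the midpoint of FD]
6. C_y = 998/145  [C is the midpoint of FD]
   → C = (608/145, 998/145)

C = (608/145, 998/145)
D = (22/5, 34/5)
F = (578/145, 202/29)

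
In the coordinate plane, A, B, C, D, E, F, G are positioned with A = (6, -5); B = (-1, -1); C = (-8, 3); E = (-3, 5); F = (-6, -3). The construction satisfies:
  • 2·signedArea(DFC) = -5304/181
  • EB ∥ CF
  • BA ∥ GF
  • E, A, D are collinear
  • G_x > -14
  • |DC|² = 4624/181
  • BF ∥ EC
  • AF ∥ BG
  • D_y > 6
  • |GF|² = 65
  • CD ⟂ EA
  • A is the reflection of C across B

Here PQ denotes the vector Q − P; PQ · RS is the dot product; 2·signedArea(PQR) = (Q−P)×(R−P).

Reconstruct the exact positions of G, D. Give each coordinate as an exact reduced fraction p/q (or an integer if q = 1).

1. G_x = -13  [BA ∥ GF ∩ AF ∥ BG]
2. G_y = 1  [BA ∥ GF ∩ AF ∥ BG]
   → G = (-13, 1)
3. D_x = -768/181  [E, A, D are collinear ∩ CD ⟂ EA]
4. D_y = 1155/181  [E, A, D are collinear ∩ CD ⟂ EA]
   → D = (-768/181, 1155/181)

D = (-768/181, 1155/181)
G = (-13, 1)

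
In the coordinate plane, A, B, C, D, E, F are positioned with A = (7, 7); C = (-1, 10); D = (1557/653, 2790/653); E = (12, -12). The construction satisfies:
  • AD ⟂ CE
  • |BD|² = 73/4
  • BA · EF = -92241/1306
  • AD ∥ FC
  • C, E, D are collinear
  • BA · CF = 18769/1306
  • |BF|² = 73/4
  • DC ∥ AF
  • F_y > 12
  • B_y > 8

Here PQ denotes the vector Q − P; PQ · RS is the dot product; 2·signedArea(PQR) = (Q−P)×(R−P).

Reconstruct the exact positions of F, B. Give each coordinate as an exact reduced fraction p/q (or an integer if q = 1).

B = (3, 17/2)
F = (2361/653, 8311/653)

1. F_x = 2361/653  [AD ∥ FC ∩ DC ∥ AF]
2. F_y = 8311/653  [AD ∥ FC ∩ DC ∥ AF]
   → F = (2361/653, 8311/653)
3. B_x = 3  [BA · CF = 18769/1306 ∩ BA · EF = -92241/1306]
4. B_y = 17/2  [BA · CF = 18769/1306 ∩ BA · EF = -92241/1306]
   → B = (3, 17/2)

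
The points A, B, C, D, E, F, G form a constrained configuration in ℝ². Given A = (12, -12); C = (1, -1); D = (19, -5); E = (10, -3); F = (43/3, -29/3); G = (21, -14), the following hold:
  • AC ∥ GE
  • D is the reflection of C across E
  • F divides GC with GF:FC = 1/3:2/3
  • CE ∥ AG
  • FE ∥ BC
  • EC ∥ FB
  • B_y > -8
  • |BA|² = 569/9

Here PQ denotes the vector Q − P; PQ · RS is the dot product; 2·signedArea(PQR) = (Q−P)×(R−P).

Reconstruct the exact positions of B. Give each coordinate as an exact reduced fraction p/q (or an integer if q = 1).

B = (16/3, -23/3)

1. B_x = 16/3  [FE ∥ BC ∩ EC ∥ FB]
2. B_y = -23/3  [FE ∥ BC ∩ EC ∥ FB]
   → B = (16/3, -23/3)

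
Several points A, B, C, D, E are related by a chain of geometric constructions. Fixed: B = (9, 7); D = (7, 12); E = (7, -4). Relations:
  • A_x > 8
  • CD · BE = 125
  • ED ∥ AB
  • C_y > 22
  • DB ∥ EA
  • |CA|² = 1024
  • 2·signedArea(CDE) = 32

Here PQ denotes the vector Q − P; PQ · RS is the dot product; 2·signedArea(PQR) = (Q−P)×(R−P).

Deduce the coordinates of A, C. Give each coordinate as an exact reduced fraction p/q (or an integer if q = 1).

A = (9, -9)
C = (9, 23)

1. A_x = 9  [ED ∥ AB ∩ DB ∥ EA]
2. A_y = -9  [ED ∥ AB ∩ DB ∥ EA]
   → A = (9, -9)
3. C_x = 9  [2·signedArea(CDE) = 32 ∩ CD · BE = 125]
4. C_y = 23  [2·signedArea(CDE) = 32 ∩ CD · BE = 125]
   → C = (9, 23)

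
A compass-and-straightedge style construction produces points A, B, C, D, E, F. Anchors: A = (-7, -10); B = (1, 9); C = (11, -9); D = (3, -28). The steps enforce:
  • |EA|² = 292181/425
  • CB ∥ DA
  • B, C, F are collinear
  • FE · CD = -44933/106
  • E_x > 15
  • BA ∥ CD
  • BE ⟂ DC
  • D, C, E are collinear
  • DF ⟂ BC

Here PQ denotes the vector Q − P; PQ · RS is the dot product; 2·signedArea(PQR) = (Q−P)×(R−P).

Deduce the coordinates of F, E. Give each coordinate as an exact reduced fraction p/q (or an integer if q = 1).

E = (6771/425, 1153/425)
F = (1821/106, -2133/106)

1. F_x = 1821/106  [B, C, F are collinear ∩ DF ⟂ BC]
2. F_y = -2133/106  [B, C, F are collinear ∩ DF ⟂ BC]
   → F = (1821/106, -2133/106)
3. E_x = 6771/425  [D, C, E are collinear ∩ BE ⟂ DC]
4. E_y = 1153/425  [D, C, E are collinear ∩ BE ⟂ DC]
   → E = (6771/425, 1153/425)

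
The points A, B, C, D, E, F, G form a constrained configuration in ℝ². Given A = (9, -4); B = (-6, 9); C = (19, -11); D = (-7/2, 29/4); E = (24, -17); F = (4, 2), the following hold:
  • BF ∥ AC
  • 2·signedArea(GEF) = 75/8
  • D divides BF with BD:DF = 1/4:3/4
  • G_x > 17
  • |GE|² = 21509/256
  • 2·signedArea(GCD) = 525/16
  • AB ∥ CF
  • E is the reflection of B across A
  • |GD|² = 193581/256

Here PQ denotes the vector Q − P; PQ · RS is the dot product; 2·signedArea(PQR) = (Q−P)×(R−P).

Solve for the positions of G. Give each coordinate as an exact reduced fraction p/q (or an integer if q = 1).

1. G_x = 137/8  [2·signedArea(GCD) = 525/16 ∩ 2·signedArea(GEF) = 75/8]
2. G_y = -175/16  [2·signedArea(GCD) = 525/16 ∩ 2·signedArea(GEF) = 75/8]
   → G = (137/8, -175/16)

G = (137/8, -175/16)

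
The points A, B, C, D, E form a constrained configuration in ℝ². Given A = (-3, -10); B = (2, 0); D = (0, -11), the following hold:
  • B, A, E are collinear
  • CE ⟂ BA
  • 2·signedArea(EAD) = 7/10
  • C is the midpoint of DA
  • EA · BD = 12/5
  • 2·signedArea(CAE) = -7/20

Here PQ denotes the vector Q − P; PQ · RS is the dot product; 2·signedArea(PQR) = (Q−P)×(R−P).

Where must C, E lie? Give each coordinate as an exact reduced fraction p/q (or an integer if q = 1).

C = (-3/2, -21/2)
E = (-29/10, -49/5)

1. C_x = -3/2  [C is the midpoint of DA]
2. C_y = -21/2  [C is the midpoint of DA]
   → C = (-3/2, -21/2)
3. E_x = -29/10  [B, A, E are collinear ∩ CE ⟂ BA]
4. E_y = -49/5  [B, A, E are collinear ∩ CE ⟂ BA]
   → E = (-29/10, -49/5)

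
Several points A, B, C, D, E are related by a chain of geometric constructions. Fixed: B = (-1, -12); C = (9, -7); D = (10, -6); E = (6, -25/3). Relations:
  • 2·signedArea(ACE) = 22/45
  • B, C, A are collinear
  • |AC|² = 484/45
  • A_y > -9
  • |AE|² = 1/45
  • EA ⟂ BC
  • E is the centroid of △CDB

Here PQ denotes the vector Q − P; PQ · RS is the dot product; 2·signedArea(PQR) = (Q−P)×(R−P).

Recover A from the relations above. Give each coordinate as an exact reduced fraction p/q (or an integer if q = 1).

1. A_x = 91/15  [B, C, A are collinear ∩ EA ⟂ BC]
2. A_y = -127/15  [B, C, A are collinear ∩ EA ⟂ BC]
   → A = (91/15, -127/15)

A = (91/15, -127/15)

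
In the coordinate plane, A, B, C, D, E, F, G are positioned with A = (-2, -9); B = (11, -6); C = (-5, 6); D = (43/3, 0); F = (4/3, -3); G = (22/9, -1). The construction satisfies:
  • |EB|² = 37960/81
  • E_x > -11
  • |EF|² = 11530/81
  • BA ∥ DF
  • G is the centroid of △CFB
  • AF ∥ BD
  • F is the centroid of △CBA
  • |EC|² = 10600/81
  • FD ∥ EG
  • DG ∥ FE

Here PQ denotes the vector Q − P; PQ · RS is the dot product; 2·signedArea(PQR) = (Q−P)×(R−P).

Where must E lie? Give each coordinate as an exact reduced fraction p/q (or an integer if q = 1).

1. E_x = -95/9  [FD ∥ EG ∩ DG ∥ FE]
2. E_y = -4  [FD ∥ EG ∩ DG ∥ FE]
   → E = (-95/9, -4)

E = (-95/9, -4)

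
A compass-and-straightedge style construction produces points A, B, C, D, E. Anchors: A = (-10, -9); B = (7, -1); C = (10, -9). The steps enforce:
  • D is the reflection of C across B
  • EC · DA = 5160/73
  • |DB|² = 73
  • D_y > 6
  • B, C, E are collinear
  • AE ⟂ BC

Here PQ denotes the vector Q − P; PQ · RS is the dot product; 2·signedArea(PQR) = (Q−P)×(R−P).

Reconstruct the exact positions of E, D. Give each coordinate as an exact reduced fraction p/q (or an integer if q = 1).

D = (4, 7)
E = (550/73, -177/73)

1. E_x = 550/73  [B, C, E are collinear ∩ AE ⟂ BC]
2. E_y = -177/73  [B, C, E are collinear ∩ AE ⟂ BC]
   → E = (550/73, -177/73)
3. D_x = 4  [D is the reflection of C across B]
4. D_y = 7  [D is the reflection of C across B]
   → D = (4, 7)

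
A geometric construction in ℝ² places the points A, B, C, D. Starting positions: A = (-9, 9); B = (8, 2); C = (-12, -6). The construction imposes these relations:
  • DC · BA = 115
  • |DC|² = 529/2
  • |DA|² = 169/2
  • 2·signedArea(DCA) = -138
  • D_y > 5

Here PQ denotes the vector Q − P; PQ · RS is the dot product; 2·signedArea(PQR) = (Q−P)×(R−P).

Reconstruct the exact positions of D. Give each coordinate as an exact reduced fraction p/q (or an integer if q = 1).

D = (-1/2, 11/2)

1. D_x = -1/2  [DC · BA = 115 ∩ 2·signedArea(DCA) = -138]
2. D_y = 11/2  [DC · BA = 115 ∩ 2·signedArea(DCA) = -138]
   → D = (-1/2, 11/2)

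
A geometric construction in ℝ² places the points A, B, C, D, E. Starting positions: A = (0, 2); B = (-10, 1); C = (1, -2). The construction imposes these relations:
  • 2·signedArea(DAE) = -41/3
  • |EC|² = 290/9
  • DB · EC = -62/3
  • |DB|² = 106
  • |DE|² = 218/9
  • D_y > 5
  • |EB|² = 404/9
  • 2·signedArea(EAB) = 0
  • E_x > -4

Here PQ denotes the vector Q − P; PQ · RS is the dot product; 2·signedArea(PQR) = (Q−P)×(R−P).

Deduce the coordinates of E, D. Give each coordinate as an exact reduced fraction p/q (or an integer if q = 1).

1. E_x = -10/3  [line 1·x + -10·y + 20 = 0 ∩ |EB|² = 404/9]
2. E_y = 5/3  [line 1·x + -10·y + 20 = 0 ∩ |EB|² = 404/9]
   → E = (-10/3, 5/3)
3. D_x = -1  [DB · EC = -62/3 ∩ 2·signedArea(DAE) = -41/3]
4. D_y = 6  [DB · EC = -62/3 ∩ 2·signedArea(DAE) = -41/3]
   → D = (-1, 6)

D = (-1, 6)
E = (-10/3, 5/3)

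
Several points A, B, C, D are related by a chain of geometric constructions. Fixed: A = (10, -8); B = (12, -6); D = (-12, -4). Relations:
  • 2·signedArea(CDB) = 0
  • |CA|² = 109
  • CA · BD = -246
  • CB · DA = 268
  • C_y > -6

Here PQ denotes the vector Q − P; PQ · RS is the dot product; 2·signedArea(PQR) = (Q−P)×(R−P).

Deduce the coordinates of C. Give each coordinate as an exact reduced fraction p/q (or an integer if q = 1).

C = (0, -5)

1. C_x = 0  [2·signedArea(CDB) = 0 ∩ CB · DA = 268]
2. C_y = -5  [2·signedArea(CDB) = 0 ∩ CB · DA = 268]
   → C = (0, -5)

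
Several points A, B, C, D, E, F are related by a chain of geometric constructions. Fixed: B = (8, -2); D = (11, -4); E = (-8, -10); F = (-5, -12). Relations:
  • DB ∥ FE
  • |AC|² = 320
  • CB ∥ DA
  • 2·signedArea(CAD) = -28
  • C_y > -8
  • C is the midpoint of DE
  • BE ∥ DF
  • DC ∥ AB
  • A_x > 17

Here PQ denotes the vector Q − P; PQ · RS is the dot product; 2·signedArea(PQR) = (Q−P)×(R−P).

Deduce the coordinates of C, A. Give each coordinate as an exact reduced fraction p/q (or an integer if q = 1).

A = (35/2, 1)
C = (3/2, -7)

1. C_x = 3/2  [C is the midpoint of DE]
2. C_y = -7  [C is the midpoint of DE]
   → C = (3/2, -7)
3. A_x = 35/2  [DC ∥ AB ∩ CB ∥ DA]
4. A_y = 1  [DC ∥ AB ∩ CB ∥ DA]
   → A = (35/2, 1)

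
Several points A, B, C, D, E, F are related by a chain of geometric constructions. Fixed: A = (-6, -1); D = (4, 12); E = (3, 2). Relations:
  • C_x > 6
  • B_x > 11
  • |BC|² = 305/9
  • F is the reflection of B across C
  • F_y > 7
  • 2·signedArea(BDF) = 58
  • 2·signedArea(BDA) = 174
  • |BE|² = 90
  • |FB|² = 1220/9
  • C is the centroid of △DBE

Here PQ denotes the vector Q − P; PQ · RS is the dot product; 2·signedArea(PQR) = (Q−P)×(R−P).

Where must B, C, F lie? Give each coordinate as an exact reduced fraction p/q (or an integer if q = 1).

1. B_x = 12  [line 13·x + -10·y + -106 = 0 ∩ |BE|² = 90]
2. B_y = 5  [line 13·x + -10·y + -106 = 0 ∩ |BE|² = 90]
   → B = (12, 5)
3. C_x = 19/3  [C is the centroid of △DBE]
4. C_y = 19/3  [C is the centroid of △DBE]
   → C = (19/3, 19/3)
5. F_x = 2/3  [F is the reflection of B across C]
6. F_y = 23/3  [F is the reflection of B across C]
   → F = (2/3, 23/3)

B = (12, 5)
C = (19/3, 19/3)
F = (2/3, 23/3)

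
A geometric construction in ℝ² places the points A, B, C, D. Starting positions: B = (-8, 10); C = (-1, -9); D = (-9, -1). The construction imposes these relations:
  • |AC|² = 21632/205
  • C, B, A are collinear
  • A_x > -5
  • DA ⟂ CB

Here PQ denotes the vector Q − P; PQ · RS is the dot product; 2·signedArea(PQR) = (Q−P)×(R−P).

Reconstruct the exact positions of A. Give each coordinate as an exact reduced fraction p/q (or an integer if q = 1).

1. A_x = -933/205  [C, B, A are collinear ∩ DA ⟂ CB]
2. A_y = 131/205  [C, B, A are collinear ∩ DA ⟂ CB]
   → A = (-933/205, 131/205)

A = (-933/205, 131/205)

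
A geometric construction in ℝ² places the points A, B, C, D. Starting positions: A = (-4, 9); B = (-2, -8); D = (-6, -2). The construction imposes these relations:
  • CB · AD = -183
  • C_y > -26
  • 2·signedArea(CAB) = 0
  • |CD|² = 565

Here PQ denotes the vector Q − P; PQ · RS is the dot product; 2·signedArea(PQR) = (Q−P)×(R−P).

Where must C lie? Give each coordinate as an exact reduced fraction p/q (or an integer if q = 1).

C = (0, -25)

1. C_x = 0  [2·signedArea(CAB) = 0 ∩ CB · AD = -183]
2. C_y = -25  [2·signedArea(CAB) = 0 ∩ CB · AD = -183]
   → C = (0, -25)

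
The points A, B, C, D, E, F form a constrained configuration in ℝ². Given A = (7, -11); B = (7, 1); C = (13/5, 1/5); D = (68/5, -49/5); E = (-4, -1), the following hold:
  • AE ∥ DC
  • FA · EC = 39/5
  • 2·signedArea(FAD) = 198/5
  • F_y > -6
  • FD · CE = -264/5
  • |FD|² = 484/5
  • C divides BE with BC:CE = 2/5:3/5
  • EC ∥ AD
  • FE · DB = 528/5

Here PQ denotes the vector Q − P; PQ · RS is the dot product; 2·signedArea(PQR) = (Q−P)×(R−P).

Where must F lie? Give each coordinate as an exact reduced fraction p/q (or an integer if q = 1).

F = (24/5, -27/5)

1. F_x = 24/5  [FD · CE = -264/5 ∩ 2·signedArea(FAD) = 198/5]
2. F_y = -27/5  [FD · CE = -264/5 ∩ 2·signedArea(FAD) = 198/5]
   → F = (24/5, -27/5)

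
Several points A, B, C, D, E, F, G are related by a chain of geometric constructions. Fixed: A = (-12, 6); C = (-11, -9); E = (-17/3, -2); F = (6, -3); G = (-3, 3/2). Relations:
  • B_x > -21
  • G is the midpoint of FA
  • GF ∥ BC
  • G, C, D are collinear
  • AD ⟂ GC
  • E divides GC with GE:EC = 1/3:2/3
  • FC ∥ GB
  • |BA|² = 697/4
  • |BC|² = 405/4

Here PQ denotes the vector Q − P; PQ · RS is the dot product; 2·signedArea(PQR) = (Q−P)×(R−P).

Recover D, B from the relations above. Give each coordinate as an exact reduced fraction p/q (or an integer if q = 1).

1. D_x = -2883/697  [G, C, D are collinear ∩ AD ⟂ GC]
2. D_y = 6/697  [G, C, D are collinear ∩ AD ⟂ GC]
   → D = (-2883/697, 6/697)
3. B_x = -20  [GF ∥ BC ∩ FC ∥ GB]
4. B_y = -9/2  [GF ∥ BC ∩ FC ∥ GB]
   → B = (-20, -9/2)

B = (-20, -9/2)
D = (-2883/697, 6/697)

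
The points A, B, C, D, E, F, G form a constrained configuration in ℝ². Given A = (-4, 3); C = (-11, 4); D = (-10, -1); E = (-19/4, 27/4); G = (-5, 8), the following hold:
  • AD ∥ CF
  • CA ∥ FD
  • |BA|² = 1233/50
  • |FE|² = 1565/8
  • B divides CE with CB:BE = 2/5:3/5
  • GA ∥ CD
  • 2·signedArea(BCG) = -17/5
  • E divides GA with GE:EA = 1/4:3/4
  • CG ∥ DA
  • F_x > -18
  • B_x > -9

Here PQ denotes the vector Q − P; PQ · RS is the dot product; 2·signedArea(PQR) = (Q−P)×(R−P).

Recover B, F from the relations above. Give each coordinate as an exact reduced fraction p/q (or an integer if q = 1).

B = (-17/2, 51/10)
F = (-17, 0)

1. B_x = -17/2  [B divides CE with CB:BE = 2/5:3/5]
2. B_y = 51/10  [B divides CE with CB:BE = 2/5:3/5]
   → B = (-17/2, 51/10)
3. F_x = -17  [CA ∥ FD ∩ AD ∥ CF]
4. F_y = 0  [CA ∥ FD ∩ AD ∥ CF]
   → F = (-17, 0)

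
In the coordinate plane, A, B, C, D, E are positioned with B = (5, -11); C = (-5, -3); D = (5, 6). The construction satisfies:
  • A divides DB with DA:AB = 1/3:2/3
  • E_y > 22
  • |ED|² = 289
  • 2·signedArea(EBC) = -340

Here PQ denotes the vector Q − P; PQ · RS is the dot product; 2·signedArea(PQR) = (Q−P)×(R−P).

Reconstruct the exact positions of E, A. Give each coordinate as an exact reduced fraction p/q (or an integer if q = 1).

A = (5, 1/3)
E = (5, 23)

1. E_x = 5  [line -8·x + -10·y + 270 = 0 ∩ |ED|² = 289]
2. E_y = 23  [line -8·x + -10·y + 270 = 0 ∩ |ED|² = 289]
   → E = (5, 23)
3. A_x = 5  [A divides DB with DA:AB = 1/3:2/3]
4. A_y = 1/3  [A divides DB with DA:AB = 1/3:2/3]
   → A = (5, 1/3)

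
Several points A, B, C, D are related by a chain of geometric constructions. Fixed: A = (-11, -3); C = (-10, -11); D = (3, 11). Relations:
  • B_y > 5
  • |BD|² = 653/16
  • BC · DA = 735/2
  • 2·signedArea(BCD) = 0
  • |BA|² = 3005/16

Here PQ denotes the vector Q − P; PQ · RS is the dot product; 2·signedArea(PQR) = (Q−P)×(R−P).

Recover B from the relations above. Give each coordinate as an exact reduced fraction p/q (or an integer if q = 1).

1. B_x = -1/4  [2·signedArea(BCD) = 0 ∩ BC · DA = 735/2]
2. B_y = 11/2  [2·signedArea(BCD) = 0 ∩ BC · DA = 735/2]
   → B = (-1/4, 11/2)

B = (-1/4, 11/2)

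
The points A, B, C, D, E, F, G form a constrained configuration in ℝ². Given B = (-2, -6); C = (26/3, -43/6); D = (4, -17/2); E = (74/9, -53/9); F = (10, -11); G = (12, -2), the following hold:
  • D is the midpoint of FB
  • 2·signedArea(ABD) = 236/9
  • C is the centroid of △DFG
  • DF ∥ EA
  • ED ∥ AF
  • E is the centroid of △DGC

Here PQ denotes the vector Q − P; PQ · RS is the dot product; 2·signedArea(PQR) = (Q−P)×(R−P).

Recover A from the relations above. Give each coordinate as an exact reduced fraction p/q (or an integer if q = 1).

1. A_x = 128/9  [ED ∥ AF ∩ DF ∥ EA]
2. A_y = -151/18  [ED ∥ AF ∩ DF ∥ EA]
   → A = (128/9, -151/18)

A = (128/9, -151/18)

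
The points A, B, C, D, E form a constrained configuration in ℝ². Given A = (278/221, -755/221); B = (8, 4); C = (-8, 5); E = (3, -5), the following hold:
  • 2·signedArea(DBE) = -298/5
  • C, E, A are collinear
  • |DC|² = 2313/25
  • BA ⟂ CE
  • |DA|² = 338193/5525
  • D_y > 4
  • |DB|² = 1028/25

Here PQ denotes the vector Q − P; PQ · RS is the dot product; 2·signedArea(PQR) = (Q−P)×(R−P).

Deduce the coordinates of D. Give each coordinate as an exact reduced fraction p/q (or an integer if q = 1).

1. D_x = 8/5  [line 9·x + -5·y + 38/5 = 0 ∩ |DC|² = 2313/25]
2. D_y = 22/5  [line 9·x + -5·y + 38/5 = 0 ∩ |DC|² = 2313/25]
   → D = (8/5, 22/5)

D = (8/5, 22/5)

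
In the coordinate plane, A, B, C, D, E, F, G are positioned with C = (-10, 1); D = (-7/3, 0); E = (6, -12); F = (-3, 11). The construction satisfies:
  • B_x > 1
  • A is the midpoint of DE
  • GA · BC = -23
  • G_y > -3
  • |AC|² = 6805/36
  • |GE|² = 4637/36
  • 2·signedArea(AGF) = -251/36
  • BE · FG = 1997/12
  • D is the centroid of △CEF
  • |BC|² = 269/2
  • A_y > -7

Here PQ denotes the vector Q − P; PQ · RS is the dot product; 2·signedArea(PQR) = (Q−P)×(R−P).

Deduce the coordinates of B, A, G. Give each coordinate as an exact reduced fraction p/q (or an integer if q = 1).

A = (11/6, -6)
B = (3/2, -1/2)
G = (1/3, -13/6)

1. A_x = 11/6  [A is the midpoint of DE]
2. A_y = -6  [A is the midpoint of DE]
   → A = (11/6, -6)
3. G_x = 1/3  [line 17·x + 29/6·y + 173/36 = 0 ∩ |GE|² = 4637/36]
4. G_y = -13/6  [line 17·x + 29/6·y + 173/36 = 0 ∩ |GE|² = 4637/36]
   → G = (1/3, -13/6)
5. B_x = 3/2  [BE · FG = 1997/12 ∩ GA · BC = -23]
6. B_y = -1/2  [BE · FG = 1997/12 ∩ GA · BC = -23]
   → B = (3/2, -1/2)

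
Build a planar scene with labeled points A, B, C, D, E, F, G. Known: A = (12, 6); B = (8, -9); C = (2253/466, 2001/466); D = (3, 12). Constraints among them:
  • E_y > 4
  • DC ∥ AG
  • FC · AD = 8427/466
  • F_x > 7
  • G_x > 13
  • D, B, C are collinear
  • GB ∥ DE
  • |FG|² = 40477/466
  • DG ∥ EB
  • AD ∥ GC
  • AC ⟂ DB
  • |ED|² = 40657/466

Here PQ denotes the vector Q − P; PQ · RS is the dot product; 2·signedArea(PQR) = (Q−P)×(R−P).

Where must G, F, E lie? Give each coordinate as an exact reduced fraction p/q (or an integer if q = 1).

1. G_x = 6447/466  [AD ∥ GC ∩ DC ∥ AG]
2. G_y = -795/466  [AD ∥ GC ∩ DC ∥ AG]
   → G = (6447/466, -795/466)
3. F_x = 1683/233  [line 9·x + -6·y + -8349/233 = 0 ∩ |FG|² = 40477/466]
4. F_y = 1133/233  [line 9·x + -6·y + -8349/233 = 0 ∩ |FG|² = 40477/466]
   → F = (1683/233, 1133/233)
5. E_x = -1321/466  [DG ∥ EB ∩ GB ∥ DE]
6. E_y = 2193/466  [DG ∥ EB ∩ GB ∥ DE]
   → E = (-1321/466, 2193/466)

E = (-1321/466, 2193/466)
F = (1683/233, 1133/233)
G = (6447/466, -795/466)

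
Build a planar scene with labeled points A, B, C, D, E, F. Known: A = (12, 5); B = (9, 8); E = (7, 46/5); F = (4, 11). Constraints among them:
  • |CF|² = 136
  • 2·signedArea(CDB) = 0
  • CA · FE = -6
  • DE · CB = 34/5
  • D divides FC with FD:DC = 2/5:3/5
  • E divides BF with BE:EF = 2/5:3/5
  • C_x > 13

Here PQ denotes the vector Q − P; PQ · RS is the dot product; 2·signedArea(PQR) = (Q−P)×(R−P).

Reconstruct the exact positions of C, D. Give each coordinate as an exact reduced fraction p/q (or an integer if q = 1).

1. C_x = 14  [line -3·x + 9/5·y + 33 = 0 ∩ |CF|² = 136]
2. C_y = 5  [line -3·x + 9/5·y + 33 = 0 ∩ |CF|² = 136]
   → C = (14, 5)
3. D_x = 8  [2·signedArea(CDB) = 0 ∩ D divides FC with FD:DC = 2/5:3/5]
4. D_y = 43/5  [2·signedArea(CDB) = 0 ∩ D divides FC with FD:DC = 2/5:3/5]
   → D = (8, 43/5)

C = (14, 5)
D = (8, 43/5)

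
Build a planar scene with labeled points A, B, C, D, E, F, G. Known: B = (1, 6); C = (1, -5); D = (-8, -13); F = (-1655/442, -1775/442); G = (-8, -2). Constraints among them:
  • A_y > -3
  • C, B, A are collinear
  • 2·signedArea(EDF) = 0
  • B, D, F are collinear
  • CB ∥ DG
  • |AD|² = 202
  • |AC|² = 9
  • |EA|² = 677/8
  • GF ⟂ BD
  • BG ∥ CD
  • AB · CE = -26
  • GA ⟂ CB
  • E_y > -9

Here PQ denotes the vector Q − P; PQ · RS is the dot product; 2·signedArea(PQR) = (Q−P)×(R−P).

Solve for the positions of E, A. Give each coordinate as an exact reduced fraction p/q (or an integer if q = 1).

A = (1, -2)
E = (-23/4, -33/4)

1. A_x = 1  [C, B, A are collinear ∩ GA ⟂ CB]
2. A_y = -2  [C, B, A are collinear ∩ GA ⟂ CB]
   → A = (1, -2)
3. E_x = -23/4  [2·signedArea(EDF) = 0 ∩ AB · CE = -26]
4. E_y = -33/4  [2·signedArea(EDF) = 0 ∩ AB · CE = -26]
   → E = (-23/4, -33/4)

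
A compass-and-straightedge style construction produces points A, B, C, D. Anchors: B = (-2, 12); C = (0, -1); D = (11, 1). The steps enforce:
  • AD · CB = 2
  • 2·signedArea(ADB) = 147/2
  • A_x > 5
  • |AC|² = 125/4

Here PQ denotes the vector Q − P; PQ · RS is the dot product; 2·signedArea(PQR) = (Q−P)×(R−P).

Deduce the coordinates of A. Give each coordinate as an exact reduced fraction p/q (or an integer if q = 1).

A = (11/2, 0)

1. A_x = 11/2  [2·signedArea(ADB) = 147/2 ∩ AD · CB = 2]
2. A_y = 0  [2·signedArea(ADB) = 147/2 ∩ AD · CB = 2]
   → A = (11/2, 0)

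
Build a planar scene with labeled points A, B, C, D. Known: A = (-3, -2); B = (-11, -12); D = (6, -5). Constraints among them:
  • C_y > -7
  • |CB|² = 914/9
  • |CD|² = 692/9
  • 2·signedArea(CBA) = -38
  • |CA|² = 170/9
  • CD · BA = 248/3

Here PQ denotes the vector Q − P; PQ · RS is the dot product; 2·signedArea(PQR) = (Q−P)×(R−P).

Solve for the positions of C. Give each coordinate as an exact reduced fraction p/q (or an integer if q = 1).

1. C_x = -8/3  [2·signedArea(CBA) = -38 ∩ CD · BA = 248/3]
2. C_y = -19/3  [2·signedArea(CBA) = -38 ∩ CD · BA = 248/3]
   → C = (-8/3, -19/3)

C = (-8/3, -19/3)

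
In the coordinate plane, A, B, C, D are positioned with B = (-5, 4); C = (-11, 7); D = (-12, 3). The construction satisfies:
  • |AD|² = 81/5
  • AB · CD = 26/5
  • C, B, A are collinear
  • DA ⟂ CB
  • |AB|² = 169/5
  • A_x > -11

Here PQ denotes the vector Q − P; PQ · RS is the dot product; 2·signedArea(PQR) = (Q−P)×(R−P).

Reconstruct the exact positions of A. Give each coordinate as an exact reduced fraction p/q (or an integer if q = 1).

A = (-51/5, 33/5)

1. A_x = -51/5  [C, B, A are collinear ∩ DA ⟂ CB]
2. A_y = 33/5  [C, B, A are collinear ∩ DA ⟂ CB]
   → A = (-51/5, 33/5)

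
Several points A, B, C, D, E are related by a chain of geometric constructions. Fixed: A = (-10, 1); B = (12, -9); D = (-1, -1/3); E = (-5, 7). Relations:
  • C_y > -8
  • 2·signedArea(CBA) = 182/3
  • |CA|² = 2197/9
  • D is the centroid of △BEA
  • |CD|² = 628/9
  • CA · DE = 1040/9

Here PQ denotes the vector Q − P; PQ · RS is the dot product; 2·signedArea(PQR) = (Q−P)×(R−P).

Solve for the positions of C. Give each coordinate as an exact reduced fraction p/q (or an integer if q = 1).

1. C_x = 3  [CA · DE = 1040/9 ∩ 2·signedArea(CBA) = 182/3]
2. C_y = -23/3  [CA · DE = 1040/9 ∩ 2·signedArea(CBA) = 182/3]
   → C = (3, -23/3)

C = (3, -23/3)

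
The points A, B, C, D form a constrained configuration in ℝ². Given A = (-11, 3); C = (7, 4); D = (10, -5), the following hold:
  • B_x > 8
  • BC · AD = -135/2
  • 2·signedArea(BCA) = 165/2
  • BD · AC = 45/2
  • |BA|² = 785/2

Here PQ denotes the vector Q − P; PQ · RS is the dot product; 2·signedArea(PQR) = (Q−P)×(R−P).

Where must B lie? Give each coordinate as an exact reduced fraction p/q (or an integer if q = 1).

B = (17/2, -1/2)

1. B_x = 17/2  [2·signedArea(BCA) = 165/2 ∩ BD · AC = 45/2]
2. B_y = -1/2  [2·signedArea(BCA) = 165/2 ∩ BD · AC = 45/2]
   → B = (17/2, -1/2)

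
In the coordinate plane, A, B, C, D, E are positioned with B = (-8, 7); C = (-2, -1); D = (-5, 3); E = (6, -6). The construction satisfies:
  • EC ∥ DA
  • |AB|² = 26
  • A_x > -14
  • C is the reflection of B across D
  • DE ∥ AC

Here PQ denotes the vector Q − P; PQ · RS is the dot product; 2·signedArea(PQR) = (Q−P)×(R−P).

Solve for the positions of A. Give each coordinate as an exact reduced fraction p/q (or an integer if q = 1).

1. A_x = -13  [DE ∥ AC ∩ EC ∥ DA]
2. A_y = 8  [DE ∥ AC ∩ EC ∥ DA]
   → A = (-13, 8)

A = (-13, 8)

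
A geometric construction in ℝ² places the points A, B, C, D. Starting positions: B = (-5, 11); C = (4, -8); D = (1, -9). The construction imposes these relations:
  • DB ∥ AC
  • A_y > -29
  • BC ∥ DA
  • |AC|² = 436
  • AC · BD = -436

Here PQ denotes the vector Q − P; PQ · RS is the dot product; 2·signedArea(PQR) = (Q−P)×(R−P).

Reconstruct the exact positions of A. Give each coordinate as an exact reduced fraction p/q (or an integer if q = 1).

1. A_x = 10  [DB ∥ AC ∩ BC ∥ DA]
2. A_y = -28  [DB ∥ AC ∩ BC ∥ DA]
   → A = (10, -28)

A = (10, -28)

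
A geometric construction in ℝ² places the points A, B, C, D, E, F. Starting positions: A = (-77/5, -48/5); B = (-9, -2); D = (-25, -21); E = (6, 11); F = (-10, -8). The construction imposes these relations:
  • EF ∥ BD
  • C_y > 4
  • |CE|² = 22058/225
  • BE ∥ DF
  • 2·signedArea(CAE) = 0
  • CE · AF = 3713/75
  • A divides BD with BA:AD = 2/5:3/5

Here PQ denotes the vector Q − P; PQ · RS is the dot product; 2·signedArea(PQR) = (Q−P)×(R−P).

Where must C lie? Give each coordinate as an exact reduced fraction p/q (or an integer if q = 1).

1. C_x = -17/15  [2·signedArea(CAE) = 0 ∩ CE · AF = 3713/75]
2. C_y = 62/15  [2·signedArea(CAE) = 0 ∩ CE · AF = 3713/75]
   → C = (-17/15, 62/15)

C = (-17/15, 62/15)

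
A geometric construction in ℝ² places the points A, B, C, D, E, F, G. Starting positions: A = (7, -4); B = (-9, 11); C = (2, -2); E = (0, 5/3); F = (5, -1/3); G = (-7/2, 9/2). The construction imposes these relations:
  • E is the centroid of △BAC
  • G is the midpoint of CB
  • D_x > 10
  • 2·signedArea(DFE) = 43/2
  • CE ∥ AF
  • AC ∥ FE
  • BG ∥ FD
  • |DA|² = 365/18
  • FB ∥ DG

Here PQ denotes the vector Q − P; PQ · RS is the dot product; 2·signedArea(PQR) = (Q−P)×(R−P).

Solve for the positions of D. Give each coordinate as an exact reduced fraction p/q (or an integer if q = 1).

D = (21/2, -41/6)

1. D_x = 21/2  [FB ∥ DG ∩ BG ∥ FD]
2. D_y = -41/6  [FB ∥ DG ∩ BG ∥ FD]
   → D = (21/2, -41/6)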